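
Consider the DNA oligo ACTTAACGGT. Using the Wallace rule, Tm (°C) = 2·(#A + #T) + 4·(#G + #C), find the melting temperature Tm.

Base counts: A=3, T=3, C=2, G=2
AT pairs contribute 6, GC pairs contribute 4.
Tm = 2(6) + 4(4) = 12 + 16 = 28°C

28°C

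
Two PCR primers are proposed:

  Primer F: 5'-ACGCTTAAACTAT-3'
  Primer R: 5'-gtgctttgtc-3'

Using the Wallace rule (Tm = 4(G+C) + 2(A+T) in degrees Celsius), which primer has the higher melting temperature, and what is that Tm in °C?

Primer F: A+T=9, G+C=4 → Tm = 2(9)+4(4) = 34°C
Primer R: A+T=5, G+C=5 → Tm = 2(5)+4(5) = 30°C
34°C vs 30°C → primer F is higher.

Primer F, 34°C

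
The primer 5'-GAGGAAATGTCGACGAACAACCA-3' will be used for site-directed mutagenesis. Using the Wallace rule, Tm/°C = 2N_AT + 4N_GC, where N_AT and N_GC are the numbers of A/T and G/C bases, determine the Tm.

68°C

Base counts: C=5, G=6, T=2, A=10
A+T = 12, G+C = 11
Tm = 2(12) + 4(11) = 24 + 44 = 68°C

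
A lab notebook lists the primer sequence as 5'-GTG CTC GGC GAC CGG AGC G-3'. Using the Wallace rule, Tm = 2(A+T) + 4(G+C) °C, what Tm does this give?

A=2, T=2, C=6, G=9
A+T = 4, G+C = 15
Tm = 4·15 + 2·4 = 60 + 8 = 68°C

68°C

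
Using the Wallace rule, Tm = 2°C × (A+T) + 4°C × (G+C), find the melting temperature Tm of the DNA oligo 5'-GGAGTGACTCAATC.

Counting bases: C=3, G=4, A=4, T=3
AT pairs contribute 7, GC pairs contribute 7.
Tm = 2(7) + 4(7) = 14 + 28 = 42°C

42°C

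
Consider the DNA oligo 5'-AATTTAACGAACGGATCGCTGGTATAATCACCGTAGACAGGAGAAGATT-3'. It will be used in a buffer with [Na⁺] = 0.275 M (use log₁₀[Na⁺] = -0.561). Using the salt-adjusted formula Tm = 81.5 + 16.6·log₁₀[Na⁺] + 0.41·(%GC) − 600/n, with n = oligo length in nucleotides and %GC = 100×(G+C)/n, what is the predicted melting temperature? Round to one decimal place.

Length n = 49. Counting bases: T=11, G=12, C=8, A=18
G+C = 20, so %GC = 20/49 × 100 = 40.816%
Salt term: 16.6 × (-0.561) = -9.313
GC term: 0.41 × 40.816 = 16.735; length term: −600/49 = −12.245
Tm = 81.5 + (-9.313) + 16.735 − 12.245 = 76.677 → 76.7°C

76.7°C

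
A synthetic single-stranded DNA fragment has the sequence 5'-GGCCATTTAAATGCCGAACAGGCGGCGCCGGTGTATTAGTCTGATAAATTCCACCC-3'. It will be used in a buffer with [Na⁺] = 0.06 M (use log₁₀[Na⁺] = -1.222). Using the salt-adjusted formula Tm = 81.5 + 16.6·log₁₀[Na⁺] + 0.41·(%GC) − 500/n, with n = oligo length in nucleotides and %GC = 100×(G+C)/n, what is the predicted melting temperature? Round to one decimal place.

Length n = 56. Scanning the sequence gives C=15, T=13, A=14, G=14.
G+C = 29, so %GC = 29/56 × 100 = 51.786%
Salt term: 16.6 × (-1.222) = -20.285
GC term: 0.41 × 51.786 = 21.232; length term: −500/56 = −8.929
Tm = 81.5 + (-20.285) + 21.232 − 8.929 = 73.518 → 73.5°C

73.5°C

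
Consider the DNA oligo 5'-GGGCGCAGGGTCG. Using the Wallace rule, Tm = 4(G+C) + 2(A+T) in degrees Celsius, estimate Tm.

48°C

Counting bases: G=8, A=1, C=3, T=1
AT pairs contribute 2, GC pairs contribute 11.
Tm = 2(2) + 4(11) = 4 + 44 = 48°C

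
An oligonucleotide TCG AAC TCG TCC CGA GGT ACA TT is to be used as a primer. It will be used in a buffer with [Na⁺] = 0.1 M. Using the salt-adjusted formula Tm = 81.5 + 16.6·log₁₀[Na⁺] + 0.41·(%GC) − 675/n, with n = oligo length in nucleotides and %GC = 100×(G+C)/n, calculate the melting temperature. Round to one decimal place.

56.9°C

Length n = 23. T=6, A=5, C=7, G=5
G+C = 12, so %GC = 12/23 × 100 = 52.174%
Salt term: 16.6 × (-1) = -16.6
GC term: 0.41 × 52.174 = 21.391; length term: −675/23 = −29.348
Tm = 81.5 + (-16.6) + 21.391 − 29.348 = 56.943 → 56.9°C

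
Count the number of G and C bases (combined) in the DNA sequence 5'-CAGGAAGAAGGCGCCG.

Scanning the sequence gives G=7, C=4, A=5, T=0.
G+C = 7 + 4 = 11

11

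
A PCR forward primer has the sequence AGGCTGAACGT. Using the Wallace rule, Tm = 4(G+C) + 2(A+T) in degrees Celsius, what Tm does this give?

Scanning the sequence gives G=4, C=2, T=2, A=3.
So N_AT = 5 and N_GC = 6.
Tm = 4·6 + 2·5 = 24 + 10 = 34°C

34°C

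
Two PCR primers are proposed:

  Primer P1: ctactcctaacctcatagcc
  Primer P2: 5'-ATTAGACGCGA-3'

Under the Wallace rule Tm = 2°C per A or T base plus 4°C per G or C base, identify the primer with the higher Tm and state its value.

Primer P1: A+T=10, G+C=10 → Tm = 2(10)+4(10) = 60°C
Primer P2: A+T=6, G+C=5 → Tm = 2(6)+4(5) = 32°C
60°C vs 32°C → primer P1 is higher.

Primer P1, 60°C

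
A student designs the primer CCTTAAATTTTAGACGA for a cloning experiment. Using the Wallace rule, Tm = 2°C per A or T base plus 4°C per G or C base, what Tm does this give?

Base counts: T=6, C=3, G=2, A=6
So N_AT = 12 and N_GC = 5.
Tm = 2(12) + 4(5) = 24 + 20 = 44°C

44°C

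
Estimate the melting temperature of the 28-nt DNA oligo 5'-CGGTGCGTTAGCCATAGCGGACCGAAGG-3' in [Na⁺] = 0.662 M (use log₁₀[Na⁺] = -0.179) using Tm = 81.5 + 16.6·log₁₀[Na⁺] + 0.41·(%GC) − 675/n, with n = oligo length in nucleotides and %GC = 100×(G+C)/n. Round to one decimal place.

80.8°C

Length n = 28. Counting bases: T=4, A=6, C=7, G=11
G+C = 18, so %GC = 18/28 × 100 = 64.286%
Salt term: 16.6 × (-0.179) = -2.971
GC term: 0.41 × 64.286 = 26.357; length term: −675/28 = −24.107
Tm = 81.5 + (-2.971) + 26.357 − 24.107 = 80.779 → 80.8°C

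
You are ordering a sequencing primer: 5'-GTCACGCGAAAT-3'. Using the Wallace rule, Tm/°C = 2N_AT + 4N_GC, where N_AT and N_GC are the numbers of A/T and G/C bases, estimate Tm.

Counting bases: G=3, C=3, A=4, T=2
So N_AT = 6 and N_GC = 6.
Tm = 2×6 + 4×6 = 36°C

36°C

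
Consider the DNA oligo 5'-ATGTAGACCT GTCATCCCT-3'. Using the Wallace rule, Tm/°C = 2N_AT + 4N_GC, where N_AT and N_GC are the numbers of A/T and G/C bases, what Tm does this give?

Scanning the sequence gives T=6, C=6, G=3, A=4.
AT pairs contribute 10, GC pairs contribute 9.
Tm = 2×10 + 4×9 = 56°C

56°C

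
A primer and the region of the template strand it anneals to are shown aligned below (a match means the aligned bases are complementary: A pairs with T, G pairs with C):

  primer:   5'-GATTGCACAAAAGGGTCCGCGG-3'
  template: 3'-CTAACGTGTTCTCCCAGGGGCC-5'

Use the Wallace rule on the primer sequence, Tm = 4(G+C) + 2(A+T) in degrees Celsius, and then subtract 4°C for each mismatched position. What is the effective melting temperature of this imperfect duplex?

Primer base counts: A=6, T=3, G=8, C=5 → A+T=9, G+C=13
Perfect-match Tm = 2(9) + 4(13) = 18 + 52 = 70°C
Mismatches (positions where the bases are not complementary): 2 (at positions 11, 19)
Effective Tm = 70 − 2×4 = 70 − 8 = 62°C

62°C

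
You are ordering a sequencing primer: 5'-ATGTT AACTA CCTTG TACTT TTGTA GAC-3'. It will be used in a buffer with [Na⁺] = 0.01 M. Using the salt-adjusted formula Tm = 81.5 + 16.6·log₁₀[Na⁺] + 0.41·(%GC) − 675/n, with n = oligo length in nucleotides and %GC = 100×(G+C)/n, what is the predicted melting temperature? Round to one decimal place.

37.4°C

Length n = 28. Scanning the sequence gives T=12, C=5, A=7, G=4.
G+C = 9, so %GC = 9/28 × 100 = 32.143%
Salt term: 16.6 × (-2) = -33.2
GC term: 0.41 × 32.143 = 13.179; length term: −675/28 = −24.107
Tm = 81.5 + (-33.2) + 13.179 − 24.107 = 37.372 → 37.4°C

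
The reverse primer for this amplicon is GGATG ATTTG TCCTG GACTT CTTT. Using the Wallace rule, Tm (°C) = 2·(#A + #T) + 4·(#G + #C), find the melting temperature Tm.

Scanning the sequence gives A=3, T=11, C=4, G=6.
AT pairs contribute 14, GC pairs contribute 10.
Tm = 2×14 + 4×10 = 68°C

68°C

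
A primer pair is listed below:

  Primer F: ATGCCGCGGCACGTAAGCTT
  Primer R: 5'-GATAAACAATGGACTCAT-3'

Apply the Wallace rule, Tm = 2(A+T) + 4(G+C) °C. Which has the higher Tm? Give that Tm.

Primer F, 64°C

Primer F: A+T=8, G+C=12 → Tm = 2(8)+4(12) = 64°C
Primer R: A+T=12, G+C=6 → Tm = 2(12)+4(6) = 48°C
64°C vs 48°C → primer F is higher.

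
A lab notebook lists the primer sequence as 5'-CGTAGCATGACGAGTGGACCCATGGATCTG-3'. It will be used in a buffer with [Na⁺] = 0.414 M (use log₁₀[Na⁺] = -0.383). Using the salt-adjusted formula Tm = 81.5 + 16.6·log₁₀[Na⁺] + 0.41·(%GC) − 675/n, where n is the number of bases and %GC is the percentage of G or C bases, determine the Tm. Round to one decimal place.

Length n = 30. T=6, G=10, A=7, C=7
G+C = 17, so %GC = 17/30 × 100 = 56.667%
Salt term: 16.6 × (-0.383) = -6.358
GC term: 0.41 × 56.667 = 23.233; length term: −675/30 = −22.5
Tm = 81.5 + (-6.358) + 23.233 − 22.5 = 75.875 → 75.9°C

75.9°C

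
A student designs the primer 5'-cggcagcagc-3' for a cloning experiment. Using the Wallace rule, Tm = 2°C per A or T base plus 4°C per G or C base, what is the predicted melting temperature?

T=0, C=4, A=2, G=4
A+T = 2, G+C = 8
Tm = 4·8 + 2·2 = 32 + 4 = 36°C

36°C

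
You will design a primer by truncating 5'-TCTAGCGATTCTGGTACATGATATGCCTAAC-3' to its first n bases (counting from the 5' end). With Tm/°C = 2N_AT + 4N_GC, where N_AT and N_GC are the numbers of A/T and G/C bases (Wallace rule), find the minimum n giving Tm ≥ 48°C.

n = 17

First 16 bases: TCTAGCGATTCTGGTA → Tm = 46°C (< 48°C)
First 17 bases: TCTAGCGATTCTGGTAC → Tm = 50°C (≥ 48°C)
Since every base adds ≥2°C, Tm only increases with n, so the threshold is first crossed at n = 17.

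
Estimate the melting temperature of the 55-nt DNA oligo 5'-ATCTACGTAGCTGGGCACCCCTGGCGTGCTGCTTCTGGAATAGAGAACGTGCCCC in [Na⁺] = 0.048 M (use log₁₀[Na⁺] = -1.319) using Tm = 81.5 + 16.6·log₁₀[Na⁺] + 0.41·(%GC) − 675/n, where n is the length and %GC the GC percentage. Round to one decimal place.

71.9°C

Length n = 55. Scanning the sequence gives G=16, T=12, C=17, A=10.
G+C = 33, so %GC = 33/55 × 100 = 60%
Salt term: 16.6 × (-1.319) = -21.895
GC term: 0.41 × 60 = 24.6; length term: −675/55 = −12.273
Tm = 81.5 + (-21.895) + 24.6 − 12.273 = 71.932 → 71.9°C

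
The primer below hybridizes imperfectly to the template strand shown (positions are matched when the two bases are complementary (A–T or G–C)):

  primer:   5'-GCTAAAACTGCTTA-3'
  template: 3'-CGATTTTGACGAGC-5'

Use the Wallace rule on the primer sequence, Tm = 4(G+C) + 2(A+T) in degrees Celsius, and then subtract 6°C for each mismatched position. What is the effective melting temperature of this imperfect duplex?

26°C

Primer base counts: A=5, T=4, G=2, C=3 → A+T=9, G+C=5
Perfect-match Tm = 2(9) + 4(5) = 18 + 20 = 38°C
Mismatches (positions where the bases are not complementary): 2 (at positions 13, 14)
Effective Tm = 38 − 2×6 = 38 − 12 = 26°C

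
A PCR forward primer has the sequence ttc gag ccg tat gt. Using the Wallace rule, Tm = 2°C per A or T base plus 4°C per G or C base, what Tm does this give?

42°C

Base counts: T=5, C=3, G=4, A=2
A+T = 7, G+C = 7
Tm = 2×7 + 4×7 = 42°C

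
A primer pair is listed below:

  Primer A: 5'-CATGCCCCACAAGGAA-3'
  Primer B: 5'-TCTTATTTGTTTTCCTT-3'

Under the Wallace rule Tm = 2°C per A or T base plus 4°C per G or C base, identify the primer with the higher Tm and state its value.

Primer A, 50°C

Primer A: A+T=7, G+C=9 → Tm = 2(7)+4(9) = 50°C
Primer B: A+T=13, G+C=4 → Tm = 2(13)+4(4) = 42°C
50°C vs 42°C → primer A is higher.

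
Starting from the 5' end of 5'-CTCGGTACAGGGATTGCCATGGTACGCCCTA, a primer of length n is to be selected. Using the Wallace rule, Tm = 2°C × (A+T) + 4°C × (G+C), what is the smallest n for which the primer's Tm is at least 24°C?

n = 8

First 7 bases: CTCGGTA → Tm = 22°C (< 24°C)
First 8 bases: CTCGGTAC → Tm = 26°C (≥ 24°C)
Each additional base adds 2°C (A/T) or 4°C (G/C), so Tm is non-decreasing in n; n = 8 is the first length to reach 24°C.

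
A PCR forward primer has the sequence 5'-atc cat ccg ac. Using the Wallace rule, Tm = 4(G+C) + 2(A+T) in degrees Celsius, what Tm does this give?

34°C

Base counts: A=3, G=1, T=2, C=5
A+T = 5, G+C = 6
Tm = 4·6 + 2·5 = 24 + 10 = 34°C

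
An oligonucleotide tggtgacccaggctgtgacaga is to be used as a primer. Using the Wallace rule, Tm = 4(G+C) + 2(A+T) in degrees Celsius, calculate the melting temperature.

Scanning the sequence gives T=4, G=8, A=5, C=5.
AT pairs contribute 9, GC pairs contribute 13.
Tm = 2×9 + 4×13 = 70°C

70°C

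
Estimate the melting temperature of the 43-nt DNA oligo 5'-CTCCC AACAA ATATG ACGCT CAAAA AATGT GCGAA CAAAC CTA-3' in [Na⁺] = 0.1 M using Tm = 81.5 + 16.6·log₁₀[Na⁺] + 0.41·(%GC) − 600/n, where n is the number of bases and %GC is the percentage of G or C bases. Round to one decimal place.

67.2°C

Length n = 43. Scanning the sequence gives G=5, A=19, T=7, C=12.
G+C = 17, so %GC = 17/43 × 100 = 39.535%
Salt term: 16.6 × (-1) = -16.6
GC term: 0.41 × 39.535 = 16.209; length term: −600/43 = −13.953
Tm = 81.5 + (-16.6) + 16.209 − 13.953 = 67.156 → 67.2°C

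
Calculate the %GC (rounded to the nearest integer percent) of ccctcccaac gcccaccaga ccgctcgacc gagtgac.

Base counts: A=8, T=3, G=7, C=19
G+C = 7 + 19 = 26 out of 37 bases
%GC = 26/37 × 100 = 70.27% ≈ 70%

70%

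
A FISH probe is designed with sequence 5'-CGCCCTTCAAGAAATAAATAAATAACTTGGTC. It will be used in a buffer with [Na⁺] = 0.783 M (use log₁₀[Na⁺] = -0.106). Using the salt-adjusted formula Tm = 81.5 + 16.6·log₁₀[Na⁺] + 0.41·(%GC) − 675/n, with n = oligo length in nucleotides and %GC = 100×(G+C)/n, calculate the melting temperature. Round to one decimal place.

Length n = 32. Base counts: C=7, A=13, T=8, G=4
G+C = 11, so %GC = 11/32 × 100 = 34.375%
Salt term: 16.6 × (-0.106) = -1.76
GC term: 0.41 × 34.375 = 14.094; length term: −675/32 = −21.094
Tm = 81.5 + (-1.76) + 14.094 − 21.094 = 72.74 → 72.7°C

72.7°C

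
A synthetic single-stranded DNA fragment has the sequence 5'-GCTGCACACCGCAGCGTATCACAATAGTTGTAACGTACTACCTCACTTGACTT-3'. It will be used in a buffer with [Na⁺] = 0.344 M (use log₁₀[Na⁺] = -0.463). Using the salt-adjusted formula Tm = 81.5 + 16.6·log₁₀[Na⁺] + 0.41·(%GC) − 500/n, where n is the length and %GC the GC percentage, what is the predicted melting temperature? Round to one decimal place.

83.7°C

Length n = 53. Counting bases: A=14, T=14, G=9, C=16
G+C = 25, so %GC = 25/53 × 100 = 47.17%
Salt term: 16.6 × (-0.463) = -7.686
GC term: 0.41 × 47.17 = 19.34; length term: −500/53 = −9.434
Tm = 81.5 + (-7.686) + 19.34 − 9.434 = 83.72 → 83.7°C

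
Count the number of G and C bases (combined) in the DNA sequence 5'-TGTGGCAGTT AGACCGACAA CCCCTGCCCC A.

Counting bases: T=5, G=7, A=7, C=12
Total G or C: 7 + 12 = 19

19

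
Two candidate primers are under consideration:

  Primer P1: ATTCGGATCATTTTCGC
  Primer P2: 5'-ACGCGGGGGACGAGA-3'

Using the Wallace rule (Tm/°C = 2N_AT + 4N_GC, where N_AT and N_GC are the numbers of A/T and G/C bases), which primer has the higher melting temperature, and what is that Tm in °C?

Primer P1: A+T=10, G+C=7 → Tm = 2(10)+4(7) = 48°C
Primer P2: A+T=4, G+C=11 → Tm = 2(4)+4(11) = 52°C
48°C vs 52°C → primer P2 is higher.

Primer P2, 52°C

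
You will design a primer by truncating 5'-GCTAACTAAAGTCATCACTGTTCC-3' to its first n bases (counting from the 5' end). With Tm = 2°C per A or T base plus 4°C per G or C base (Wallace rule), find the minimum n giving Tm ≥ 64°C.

n = 23

First 22 bases: GCTAACTAAAGTCATCACTGTT → Tm = 60°C (< 64°C)
First 23 bases: GCTAACTAAAGTCATCACTGTTC → Tm = 64°C (≥ 64°C)
Since every base adds ≥2°C, Tm only increases with n, so the threshold is first crossed at n = 23.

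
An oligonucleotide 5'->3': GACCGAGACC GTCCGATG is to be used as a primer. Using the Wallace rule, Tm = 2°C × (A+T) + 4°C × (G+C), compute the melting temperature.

60°C

Counting bases: C=6, G=6, T=2, A=4
AT pairs contribute 6, GC pairs contribute 12.
Tm = 4·12 + 2·6 = 48 + 12 = 60°C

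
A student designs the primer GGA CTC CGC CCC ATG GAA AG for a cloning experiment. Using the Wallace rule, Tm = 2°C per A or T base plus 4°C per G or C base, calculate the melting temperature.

66°C

Base counts: C=7, T=2, A=5, G=6
A+T = 7, G+C = 13
Tm = 2×7 + 4×13 = 66°C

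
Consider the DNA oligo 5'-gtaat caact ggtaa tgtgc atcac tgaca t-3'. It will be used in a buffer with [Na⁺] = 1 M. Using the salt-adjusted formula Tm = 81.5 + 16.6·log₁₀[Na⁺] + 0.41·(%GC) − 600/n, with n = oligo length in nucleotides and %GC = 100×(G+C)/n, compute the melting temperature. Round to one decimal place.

78.0°C

Length n = 31. Scanning the sequence gives C=6, A=10, T=9, G=6.
G+C = 12, so %GC = 12/31 × 100 = 38.71%
Salt term: 16.6 × (0) = 0
GC term: 0.41 × 38.71 = 15.871; length term: −600/31 = −19.355
Tm = 81.5 + (0) + 15.871 − 19.355 = 78.016 → 78.0°C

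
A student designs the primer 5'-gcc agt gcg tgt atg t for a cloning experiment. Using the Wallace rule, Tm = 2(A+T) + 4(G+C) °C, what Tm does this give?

Base counts: C=3, T=5, A=2, G=6
AT pairs contribute 7, GC pairs contribute 9.
Tm = 4·9 + 2·7 = 36 + 14 = 50°C

50°C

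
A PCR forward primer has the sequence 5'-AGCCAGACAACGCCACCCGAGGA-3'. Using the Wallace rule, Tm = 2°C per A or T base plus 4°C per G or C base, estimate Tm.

76°C

G=6, C=9, A=8, T=0
AT pairs contribute 8, GC pairs contribute 15.
Tm = 2×8 + 4×15 = 76°C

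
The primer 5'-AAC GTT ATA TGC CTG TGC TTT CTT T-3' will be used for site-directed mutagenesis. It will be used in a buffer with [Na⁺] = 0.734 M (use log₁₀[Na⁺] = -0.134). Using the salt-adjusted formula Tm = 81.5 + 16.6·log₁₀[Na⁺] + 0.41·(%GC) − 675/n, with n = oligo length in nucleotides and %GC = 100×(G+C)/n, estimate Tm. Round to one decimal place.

67.0°C

Length n = 25. Counting bases: T=12, A=4, C=5, G=4
G+C = 9, so %GC = 9/25 × 100 = 36%
Salt term: 16.6 × (-0.134) = -2.224
GC term: 0.41 × 36 = 14.76; length term: −675/25 = −27
Tm = 81.5 + (-2.224) + 14.76 − 27 = 67.036 → 67.0°C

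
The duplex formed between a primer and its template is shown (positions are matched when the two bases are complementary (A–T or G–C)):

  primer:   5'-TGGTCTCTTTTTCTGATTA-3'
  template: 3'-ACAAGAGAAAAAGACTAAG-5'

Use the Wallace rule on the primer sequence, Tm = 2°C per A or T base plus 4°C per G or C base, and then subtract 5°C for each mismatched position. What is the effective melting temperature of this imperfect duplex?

Primer base counts: A=2, T=11, G=3, C=3 → A+T=13, G+C=6
Perfect-match Tm = 2(13) + 4(6) = 26 + 24 = 50°C
Mismatches (positions where the bases are not complementary): 2 (at positions 3, 19)
Effective Tm = 50 − 2×5 = 50 − 10 = 40°C

40°C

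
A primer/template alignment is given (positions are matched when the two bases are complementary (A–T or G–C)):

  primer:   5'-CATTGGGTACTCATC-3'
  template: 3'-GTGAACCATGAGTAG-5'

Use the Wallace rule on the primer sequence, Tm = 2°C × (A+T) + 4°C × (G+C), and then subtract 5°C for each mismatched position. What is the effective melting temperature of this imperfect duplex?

34°C

Primer base counts: A=3, T=5, G=3, C=4 → A+T=8, G+C=7
Perfect-match Tm = 2(8) + 4(7) = 16 + 28 = 44°C
Mismatches (positions where the bases are not complementary): 2 (at positions 3, 5)
Effective Tm = 44 − 2×5 = 44 − 10 = 34°C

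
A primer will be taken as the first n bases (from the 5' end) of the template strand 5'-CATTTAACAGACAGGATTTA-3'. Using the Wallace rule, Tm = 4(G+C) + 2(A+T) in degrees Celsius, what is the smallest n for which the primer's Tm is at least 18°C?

n = 8

First 7 bases: CATTTAA → Tm = 16°C (< 18°C)
First 8 bases: CATTTAAC → Tm = 20°C (≥ 18°C)
Since every base adds ≥2°C, Tm only increases with n, so the threshold is first crossed at n = 8.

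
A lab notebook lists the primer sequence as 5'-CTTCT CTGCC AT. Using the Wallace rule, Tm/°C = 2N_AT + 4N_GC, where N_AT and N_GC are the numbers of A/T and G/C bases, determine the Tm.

Base counts: C=5, G=1, T=5, A=1
A+T = 6, G+C = 6
Tm = 2×6 + 4×6 = 36°C

36°C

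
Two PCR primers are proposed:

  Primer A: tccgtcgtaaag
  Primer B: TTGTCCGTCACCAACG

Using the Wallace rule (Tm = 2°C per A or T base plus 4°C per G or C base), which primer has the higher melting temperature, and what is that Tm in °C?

Primer A: A+T=6, G+C=6 → Tm = 2(6)+4(6) = 36°C
Primer B: A+T=7, G+C=9 → Tm = 2(7)+4(9) = 50°C
36°C vs 50°C → primer B is higher.

Primer B, 50°C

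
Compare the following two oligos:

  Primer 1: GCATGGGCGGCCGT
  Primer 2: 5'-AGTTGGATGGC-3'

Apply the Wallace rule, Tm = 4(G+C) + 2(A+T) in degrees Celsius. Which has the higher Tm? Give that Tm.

Primer 1, 50°C

Primer 1: A+T=3, G+C=11 → Tm = 2(3)+4(11) = 50°C
Primer 2: A+T=5, G+C=6 → Tm = 2(5)+4(6) = 34°C
50°C vs 34°C → primer 1 is higher.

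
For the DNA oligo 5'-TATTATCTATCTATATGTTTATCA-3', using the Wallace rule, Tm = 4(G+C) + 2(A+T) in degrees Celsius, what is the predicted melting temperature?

56°C

Counting bases: T=13, G=1, C=3, A=7
AT pairs contribute 20, GC pairs contribute 4.
Tm = 2×20 + 4×4 = 56°C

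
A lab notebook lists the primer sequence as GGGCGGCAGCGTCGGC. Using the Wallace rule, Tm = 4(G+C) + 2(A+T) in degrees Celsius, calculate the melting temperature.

60°C

Counting bases: A=1, T=1, C=5, G=9
AT pairs contribute 2, GC pairs contribute 14.
Tm = 2(2) + 4(14) = 4 + 56 = 60°C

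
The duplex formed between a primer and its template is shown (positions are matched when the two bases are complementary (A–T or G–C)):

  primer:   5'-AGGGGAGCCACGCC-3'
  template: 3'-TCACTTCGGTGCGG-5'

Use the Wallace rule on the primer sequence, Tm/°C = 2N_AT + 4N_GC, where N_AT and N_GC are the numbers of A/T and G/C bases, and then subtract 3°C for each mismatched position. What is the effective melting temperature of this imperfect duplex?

44°C

Primer base counts: A=3, T=0, G=6, C=5 → A+T=3, G+C=11
Perfect-match Tm = 2(3) + 4(11) = 6 + 44 = 50°C
Mismatches (positions where the bases are not complementary): 2 (at positions 3, 5)
Effective Tm = 50 − 2×3 = 50 − 6 = 44°C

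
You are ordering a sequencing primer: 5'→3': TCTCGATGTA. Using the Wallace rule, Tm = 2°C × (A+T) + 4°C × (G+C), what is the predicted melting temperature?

Counting bases: G=2, A=2, T=4, C=2
AT pairs contribute 6, GC pairs contribute 4.
Tm = 4·4 + 2·6 = 16 + 12 = 28°C

28°C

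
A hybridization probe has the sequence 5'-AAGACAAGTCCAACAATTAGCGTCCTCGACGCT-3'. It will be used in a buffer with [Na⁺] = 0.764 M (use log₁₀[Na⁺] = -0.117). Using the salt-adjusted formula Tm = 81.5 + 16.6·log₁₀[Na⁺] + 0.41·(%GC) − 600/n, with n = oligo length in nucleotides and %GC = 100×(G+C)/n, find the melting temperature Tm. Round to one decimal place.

81.3°C

Length n = 33. Counting bases: A=11, G=6, T=6, C=10
G+C = 16, so %GC = 16/33 × 100 = 48.485%
Salt term: 16.6 × (-0.117) = -1.942
GC term: 0.41 × 48.485 = 19.879; length term: −600/33 = −18.182
Tm = 81.5 + (-1.942) + 19.879 − 18.182 = 81.255 → 81.3°C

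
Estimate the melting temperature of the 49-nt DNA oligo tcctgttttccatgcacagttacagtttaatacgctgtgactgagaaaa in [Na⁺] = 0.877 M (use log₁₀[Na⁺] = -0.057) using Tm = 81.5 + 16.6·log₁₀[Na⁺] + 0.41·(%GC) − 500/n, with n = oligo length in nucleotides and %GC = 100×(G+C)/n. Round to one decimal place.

Length n = 49. Scanning the sequence gives C=10, A=14, T=16, G=9.
G+C = 19, so %GC = 19/49 × 100 = 38.776%
Salt term: 16.6 × (-0.057) = -0.946
GC term: 0.41 × 38.776 = 15.898; length term: −500/49 = −10.204
Tm = 81.5 + (-0.946) + 15.898 − 10.204 = 86.248 → 86.2°C

86.2°C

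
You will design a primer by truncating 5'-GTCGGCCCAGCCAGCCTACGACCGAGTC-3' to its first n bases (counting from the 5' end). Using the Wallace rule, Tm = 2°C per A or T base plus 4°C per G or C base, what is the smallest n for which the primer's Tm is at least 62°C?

First 17 bases: GTCGGCCCAGCCAGCCT → Tm = 60°C (< 62°C)
First 18 bases: GTCGGCCCAGCCAGCCTA → Tm = 62°C (≥ 62°C)
Since every base adds ≥2°C, Tm only increases with n, so the threshold is first crossed at n = 18.

n = 18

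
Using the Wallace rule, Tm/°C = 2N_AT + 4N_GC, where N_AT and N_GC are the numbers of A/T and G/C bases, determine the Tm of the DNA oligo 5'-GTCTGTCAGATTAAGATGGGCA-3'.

64°C

Counting bases: C=3, A=6, G=7, T=6
A+T = 12, G+C = 10
Tm = 2×12 + 4×10 = 64°C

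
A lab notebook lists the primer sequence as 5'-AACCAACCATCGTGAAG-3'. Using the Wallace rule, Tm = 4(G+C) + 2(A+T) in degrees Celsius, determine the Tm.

50°C

Counting bases: A=7, T=2, G=3, C=5
So N_AT = 9 and N_GC = 8.
Tm = 4·8 + 2·9 = 32 + 18 = 50°C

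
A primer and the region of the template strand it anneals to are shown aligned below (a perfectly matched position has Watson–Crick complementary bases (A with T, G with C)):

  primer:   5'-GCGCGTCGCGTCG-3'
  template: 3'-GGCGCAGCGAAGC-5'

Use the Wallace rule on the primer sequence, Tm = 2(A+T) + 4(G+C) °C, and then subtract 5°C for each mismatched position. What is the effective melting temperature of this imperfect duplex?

38°C

Primer base counts: A=0, T=2, G=6, C=5 → A+T=2, G+C=11
Perfect-match Tm = 2(2) + 4(11) = 4 + 44 = 48°C
Mismatches (positions where the bases are not complementary): 2 (at positions 1, 10)
Effective Tm = 48 − 2×5 = 48 − 10 = 38°C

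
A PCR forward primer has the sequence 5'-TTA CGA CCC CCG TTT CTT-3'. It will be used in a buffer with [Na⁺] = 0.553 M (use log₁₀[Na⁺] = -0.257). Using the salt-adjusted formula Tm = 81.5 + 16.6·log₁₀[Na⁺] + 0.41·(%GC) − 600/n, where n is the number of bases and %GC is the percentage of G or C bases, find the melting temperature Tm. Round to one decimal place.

64.4°C

Length n = 18. Scanning the sequence gives C=7, G=2, T=7, A=2.
G+C = 9, so %GC = 9/18 × 100 = 50%
Salt term: 16.6 × (-0.257) = -4.266
GC term: 0.41 × 50 = 20.5; length term: −600/18 = −33.333
Tm = 81.5 + (-4.266) + 20.5 − 33.333 = 64.401 → 64.4°C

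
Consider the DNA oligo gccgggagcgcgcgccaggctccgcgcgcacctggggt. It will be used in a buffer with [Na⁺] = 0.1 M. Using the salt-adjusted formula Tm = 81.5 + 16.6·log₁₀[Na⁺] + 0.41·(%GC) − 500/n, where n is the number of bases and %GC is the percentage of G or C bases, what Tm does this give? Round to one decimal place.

86.3°C

Length n = 38. Scanning the sequence gives A=3, G=17, T=3, C=15.
G+C = 32, so %GC = 32/38 × 100 = 84.211%
Salt term: 16.6 × (-1) = -16.6
GC term: 0.41 × 84.211 = 34.527; length term: −500/38 = −13.158
Tm = 81.5 + (-16.6) + 34.527 − 13.158 = 86.269 → 86.3°C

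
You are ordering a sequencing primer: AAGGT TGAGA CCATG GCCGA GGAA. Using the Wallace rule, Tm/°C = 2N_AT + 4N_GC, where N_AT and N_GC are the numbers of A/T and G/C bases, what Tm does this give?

74°C

Scanning the sequence gives C=4, G=9, A=8, T=3.
So N_AT = 11 and N_GC = 13.
Tm = 4·13 + 2·11 = 52 + 22 = 74°C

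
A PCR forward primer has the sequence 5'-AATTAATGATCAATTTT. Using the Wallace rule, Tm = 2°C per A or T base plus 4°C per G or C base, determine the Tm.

Counting bases: C=1, T=8, G=1, A=7
AT pairs contribute 15, GC pairs contribute 2.
Tm = 2×15 + 4×2 = 38°C

38°C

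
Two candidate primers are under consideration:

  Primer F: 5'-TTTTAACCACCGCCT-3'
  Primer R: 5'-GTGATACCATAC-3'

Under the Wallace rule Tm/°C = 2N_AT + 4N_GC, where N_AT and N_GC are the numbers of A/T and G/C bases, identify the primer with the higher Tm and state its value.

Primer F: A+T=8, G+C=7 → Tm = 2(8)+4(7) = 44°C
Primer R: A+T=7, G+C=5 → Tm = 2(7)+4(5) = 34°C
44°C vs 34°C → primer F is higher.

Primer F, 44°C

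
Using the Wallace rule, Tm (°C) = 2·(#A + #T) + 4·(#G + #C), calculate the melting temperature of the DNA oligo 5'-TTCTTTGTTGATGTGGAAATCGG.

64°C

Base counts: A=4, T=10, G=7, C=2
A+T = 14, G+C = 9
Tm = 2(14) + 4(9) = 28 + 36 = 64°C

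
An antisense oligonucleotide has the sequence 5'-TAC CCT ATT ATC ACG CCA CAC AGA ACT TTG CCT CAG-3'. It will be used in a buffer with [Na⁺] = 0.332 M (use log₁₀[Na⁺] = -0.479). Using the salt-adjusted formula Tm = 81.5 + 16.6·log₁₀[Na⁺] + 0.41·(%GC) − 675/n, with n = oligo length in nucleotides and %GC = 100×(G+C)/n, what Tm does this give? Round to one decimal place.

Length n = 36. Base counts: G=4, A=10, C=13, T=9
G+C = 17, so %GC = 17/36 × 100 = 47.222%
Salt term: 16.6 × (-0.479) = -7.951
GC term: 0.41 × 47.222 = 19.361; length term: −675/36 = −18.75
Tm = 81.5 + (-7.951) + 19.361 − 18.75 = 74.16 → 74.2°C

74.2°C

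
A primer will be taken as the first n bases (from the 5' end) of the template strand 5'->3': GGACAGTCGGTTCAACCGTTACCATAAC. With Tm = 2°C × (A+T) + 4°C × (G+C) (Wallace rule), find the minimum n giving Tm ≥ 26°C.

First 7 bases: GGACAGT → Tm = 22°C (< 26°C)
First 8 bases: GGACAGTC → Tm = 26°C (≥ 26°C)
Since every base adds ≥2°C, Tm only increases with n, so the threshold is first crossed at n = 8.

n = 8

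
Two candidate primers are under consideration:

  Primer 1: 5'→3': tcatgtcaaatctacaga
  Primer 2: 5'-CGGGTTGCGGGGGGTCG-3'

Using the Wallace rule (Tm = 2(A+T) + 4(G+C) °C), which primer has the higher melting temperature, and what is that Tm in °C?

Primer 2, 62°C

Primer 1: A+T=12, G+C=6 → Tm = 2(12)+4(6) = 48°C
Primer 2: A+T=3, G+C=14 → Tm = 2(3)+4(14) = 62°C
48°C vs 62°C → primer 2 is higher.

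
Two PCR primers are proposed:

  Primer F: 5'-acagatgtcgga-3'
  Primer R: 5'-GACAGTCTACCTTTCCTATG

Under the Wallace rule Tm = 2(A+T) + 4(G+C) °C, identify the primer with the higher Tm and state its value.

Primer R, 58°C

Primer F: A+T=6, G+C=6 → Tm = 2(6)+4(6) = 36°C
Primer R: A+T=11, G+C=9 → Tm = 2(11)+4(9) = 58°C
36°C vs 58°C → primer R is higher.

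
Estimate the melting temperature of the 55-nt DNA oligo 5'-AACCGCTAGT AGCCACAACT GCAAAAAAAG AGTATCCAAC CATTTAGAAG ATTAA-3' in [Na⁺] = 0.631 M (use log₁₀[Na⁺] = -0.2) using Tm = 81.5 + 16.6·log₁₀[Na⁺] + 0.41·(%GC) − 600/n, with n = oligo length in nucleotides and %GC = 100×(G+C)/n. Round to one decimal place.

82.2°C

Length n = 55. G=8, A=25, T=10, C=12
G+C = 20, so %GC = 20/55 × 100 = 36.364%
Salt term: 16.6 × (-0.2) = -3.32
GC term: 0.41 × 36.364 = 14.909; length term: −600/55 = −10.909
Tm = 81.5 + (-3.32) + 14.909 − 10.909 = 82.18 → 82.2°C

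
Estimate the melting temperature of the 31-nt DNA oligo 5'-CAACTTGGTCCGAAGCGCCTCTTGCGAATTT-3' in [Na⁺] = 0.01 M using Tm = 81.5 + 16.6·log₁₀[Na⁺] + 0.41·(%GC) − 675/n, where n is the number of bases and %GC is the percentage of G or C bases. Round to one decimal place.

47.7°C

Length n = 31. Counting bases: C=9, A=6, G=7, T=9
G+C = 16, so %GC = 16/31 × 100 = 51.613%
Salt term: 16.6 × (-2) = -33.2
GC term: 0.41 × 51.613 = 21.161; length term: −675/31 = −21.774
Tm = 81.5 + (-33.2) + 21.161 − 21.774 = 47.687 → 47.7°C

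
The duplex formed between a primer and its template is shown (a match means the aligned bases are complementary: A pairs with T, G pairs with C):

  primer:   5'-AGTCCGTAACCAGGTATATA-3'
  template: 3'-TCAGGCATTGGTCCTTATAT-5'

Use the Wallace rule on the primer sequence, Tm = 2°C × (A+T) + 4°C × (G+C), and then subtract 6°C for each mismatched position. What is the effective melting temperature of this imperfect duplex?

50°C

Primer base counts: A=7, T=5, G=4, C=4 → A+T=12, G+C=8
Perfect-match Tm = 2(12) + 4(8) = 24 + 32 = 56°C
Mismatches (positions where the bases are not complementary): 1 (at position 15)
Effective Tm = 56 − 1×6 = 56 − 6 = 50°C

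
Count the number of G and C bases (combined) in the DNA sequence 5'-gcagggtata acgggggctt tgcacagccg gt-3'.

Scanning the sequence gives A=6, T=6, G=13, C=7.
G+C = 13 + 7 = 20

20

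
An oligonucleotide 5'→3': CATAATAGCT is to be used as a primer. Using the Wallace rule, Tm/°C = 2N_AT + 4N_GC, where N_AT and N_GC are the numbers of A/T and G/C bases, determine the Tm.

A=4, T=3, C=2, G=1
AT pairs contribute 7, GC pairs contribute 3.
Tm = 2×7 + 4×3 = 26°C

26°C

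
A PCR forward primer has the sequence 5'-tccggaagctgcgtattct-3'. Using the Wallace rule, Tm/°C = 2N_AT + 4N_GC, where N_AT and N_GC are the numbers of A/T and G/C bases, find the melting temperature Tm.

58°C

G=5, T=6, C=5, A=3
AT pairs contribute 9, GC pairs contribute 10.
Tm = 2(9) + 4(10) = 18 + 40 = 58°C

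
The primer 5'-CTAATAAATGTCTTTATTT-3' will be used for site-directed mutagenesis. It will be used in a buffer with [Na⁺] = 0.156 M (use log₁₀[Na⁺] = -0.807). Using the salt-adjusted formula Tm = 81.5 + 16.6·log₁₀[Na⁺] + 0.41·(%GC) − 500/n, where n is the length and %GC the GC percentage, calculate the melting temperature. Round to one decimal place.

Length n = 19. Base counts: G=1, T=10, A=6, C=2
G+C = 3, so %GC = 3/19 × 100 = 15.789%
Salt term: 16.6 × (-0.807) = -13.396
GC term: 0.41 × 15.789 = 6.473; length term: −500/19 = −26.316
Tm = 81.5 + (-13.396) + 6.473 − 26.316 = 48.261 → 48.3°C

48.3°C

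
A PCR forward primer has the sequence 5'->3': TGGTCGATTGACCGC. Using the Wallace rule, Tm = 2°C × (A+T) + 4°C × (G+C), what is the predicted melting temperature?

Base counts: T=4, A=2, G=5, C=4
So N_AT = 6 and N_GC = 9.
Tm = 2(6) + 4(9) = 12 + 36 = 48°C

48°C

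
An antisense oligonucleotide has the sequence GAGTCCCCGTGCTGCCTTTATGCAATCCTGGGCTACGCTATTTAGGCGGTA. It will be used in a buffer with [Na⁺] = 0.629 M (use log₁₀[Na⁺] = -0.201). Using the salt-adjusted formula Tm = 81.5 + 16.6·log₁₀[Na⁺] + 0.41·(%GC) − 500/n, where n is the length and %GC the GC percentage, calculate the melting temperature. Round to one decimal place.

90.9°C

Length n = 51. Scanning the sequence gives C=14, G=14, A=8, T=15.
G+C = 28, so %GC = 28/51 × 100 = 54.902%
Salt term: 16.6 × (-0.201) = -3.337
GC term: 0.41 × 54.902 = 22.51; length term: −500/51 = −9.804
Tm = 81.5 + (-3.337) + 22.51 − 9.804 = 90.869 → 90.9°C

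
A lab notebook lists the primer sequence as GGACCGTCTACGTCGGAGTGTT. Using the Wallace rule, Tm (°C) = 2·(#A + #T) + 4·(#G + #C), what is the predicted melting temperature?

70°C

Scanning the sequence gives G=8, C=5, T=6, A=3.
AT pairs contribute 9, GC pairs contribute 13.
Tm = 4·13 + 2·9 = 52 + 18 = 70°C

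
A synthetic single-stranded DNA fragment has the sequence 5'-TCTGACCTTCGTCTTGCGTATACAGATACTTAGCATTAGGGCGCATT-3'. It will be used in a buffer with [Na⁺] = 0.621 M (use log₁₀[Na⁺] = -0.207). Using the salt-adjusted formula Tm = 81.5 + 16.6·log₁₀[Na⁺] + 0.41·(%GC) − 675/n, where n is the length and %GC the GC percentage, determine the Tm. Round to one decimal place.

Length n = 47. Scanning the sequence gives A=10, C=11, G=10, T=16.
G+C = 21, so %GC = 21/47 × 100 = 44.681%
Salt term: 16.6 × (-0.207) = -3.436
GC term: 0.41 × 44.681 = 18.319; length term: −675/47 = −14.362
Tm = 81.5 + (-3.436) + 18.319 − 14.362 = 82.021 → 82.0°C

82.0°C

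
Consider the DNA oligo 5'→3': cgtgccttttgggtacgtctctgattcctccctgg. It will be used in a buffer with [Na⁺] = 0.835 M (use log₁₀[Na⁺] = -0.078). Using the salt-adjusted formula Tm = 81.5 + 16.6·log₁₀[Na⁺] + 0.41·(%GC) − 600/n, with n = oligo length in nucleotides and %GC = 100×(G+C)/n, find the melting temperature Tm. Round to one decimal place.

86.5°C

Length n = 35. Base counts: C=11, T=13, G=9, A=2
G+C = 20, so %GC = 20/35 × 100 = 57.143%
Salt term: 16.6 × (-0.078) = -1.295
GC term: 0.41 × 57.143 = 23.429; length term: −600/35 = −17.143
Tm = 81.5 + (-1.295) + 23.429 − 17.143 = 86.491 → 86.5°C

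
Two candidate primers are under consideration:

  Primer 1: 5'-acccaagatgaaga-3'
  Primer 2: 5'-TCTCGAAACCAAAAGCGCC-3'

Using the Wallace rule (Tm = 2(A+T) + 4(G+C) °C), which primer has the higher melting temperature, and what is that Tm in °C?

Primer 1: A+T=8, G+C=6 → Tm = 2(8)+4(6) = 40°C
Primer 2: A+T=9, G+C=10 → Tm = 2(9)+4(10) = 58°C
40°C vs 58°C → primer 2 is higher.

Primer 2, 58°C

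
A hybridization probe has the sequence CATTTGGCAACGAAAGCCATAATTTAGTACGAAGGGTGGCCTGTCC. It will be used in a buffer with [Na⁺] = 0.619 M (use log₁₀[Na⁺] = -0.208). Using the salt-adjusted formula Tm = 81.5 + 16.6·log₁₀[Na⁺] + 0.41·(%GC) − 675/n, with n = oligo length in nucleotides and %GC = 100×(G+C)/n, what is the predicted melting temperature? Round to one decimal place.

Length n = 46. Base counts: C=10, A=13, T=11, G=12
G+C = 22, so %GC = 22/46 × 100 = 47.826%
Salt term: 16.6 × (-0.208) = -3.453
GC term: 0.41 × 47.826 = 19.609; length term: −675/46 = −14.674
Tm = 81.5 + (-3.453) + 19.609 − 14.674 = 82.982 → 83.0°C

83.0°C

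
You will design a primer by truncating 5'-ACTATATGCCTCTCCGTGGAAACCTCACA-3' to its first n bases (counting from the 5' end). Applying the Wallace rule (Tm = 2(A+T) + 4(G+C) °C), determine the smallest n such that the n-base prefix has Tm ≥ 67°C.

First 22 bases: ACTATATGCCTCTCCGTGGAAA → Tm = 64°C (< 67°C)
First 23 bases: ACTATATGCCTCTCCGTGGAAAC → Tm = 68°C (≥ 67°C)
Since every base adds ≥2°C, Tm only increases with n, so the threshold is first crossed at n = 23.

n = 23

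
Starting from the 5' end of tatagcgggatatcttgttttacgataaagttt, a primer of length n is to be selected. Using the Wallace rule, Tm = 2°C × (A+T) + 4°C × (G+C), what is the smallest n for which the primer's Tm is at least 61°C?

n = 23

First 22 bases: TATAGCGGGATATCTTGTTTTA → Tm = 58°C (< 61°C)
First 23 bases: TATAGCGGGATATCTTGTTTTAC → Tm = 62°C (≥ 61°C)
Since every base adds ≥2°C, Tm only increases with n, so the threshold is first crossed at n = 23.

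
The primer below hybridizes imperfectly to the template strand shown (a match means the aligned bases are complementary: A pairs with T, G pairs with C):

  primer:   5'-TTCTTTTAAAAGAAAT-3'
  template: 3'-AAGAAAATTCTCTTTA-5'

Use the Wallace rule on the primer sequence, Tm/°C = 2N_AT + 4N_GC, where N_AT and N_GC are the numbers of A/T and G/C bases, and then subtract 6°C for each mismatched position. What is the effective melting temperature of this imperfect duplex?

30°C

Primer base counts: A=7, T=7, G=1, C=1 → A+T=14, G+C=2
Perfect-match Tm = 2(14) + 4(2) = 28 + 8 = 36°C
Mismatches (positions where the bases are not complementary): 1 (at position 10)
Effective Tm = 36 − 1×6 = 36 − 6 = 30°C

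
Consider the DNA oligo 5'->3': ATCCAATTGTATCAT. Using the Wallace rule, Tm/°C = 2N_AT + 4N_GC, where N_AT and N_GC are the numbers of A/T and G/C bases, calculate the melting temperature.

38°C

Scanning the sequence gives A=5, C=3, T=6, G=1.
So N_AT = 11 and N_GC = 4.
Tm = 4·4 + 2·11 = 16 + 22 = 38°C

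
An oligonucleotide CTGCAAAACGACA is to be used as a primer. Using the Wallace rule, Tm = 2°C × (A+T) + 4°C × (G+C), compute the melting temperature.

T=1, G=2, A=6, C=4
AT pairs contribute 7, GC pairs contribute 6.
Tm = 4·6 + 2·7 = 24 + 14 = 38°C

38°C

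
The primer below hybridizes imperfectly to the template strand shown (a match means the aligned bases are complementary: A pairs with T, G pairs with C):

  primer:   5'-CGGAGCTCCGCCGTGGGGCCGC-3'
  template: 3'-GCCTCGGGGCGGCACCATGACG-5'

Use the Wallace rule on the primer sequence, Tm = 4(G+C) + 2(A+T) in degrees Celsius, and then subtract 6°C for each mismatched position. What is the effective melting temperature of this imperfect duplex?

Primer base counts: A=1, T=2, G=10, C=9 → A+T=3, G+C=19
Perfect-match Tm = 2(3) + 4(19) = 6 + 76 = 82°C
Mismatches (positions where the bases are not complementary): 4 (at positions 7, 17, 18, 20)
Effective Tm = 82 − 4×6 = 82 − 24 = 58°C

58°C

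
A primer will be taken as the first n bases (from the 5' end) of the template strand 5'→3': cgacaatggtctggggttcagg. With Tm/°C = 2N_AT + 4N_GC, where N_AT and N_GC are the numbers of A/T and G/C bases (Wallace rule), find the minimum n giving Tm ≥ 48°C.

First 14 bases: CGACAATGGTCTGG → Tm = 44°C (< 48°C)
First 15 bases: CGACAATGGTCTGGG → Tm = 48°C (≥ 48°C)
Each additional base adds 2°C (A/T) or 4°C (G/C), so Tm is non-decreasing in n; n = 15 is the first length to reach 48°C.

n = 15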